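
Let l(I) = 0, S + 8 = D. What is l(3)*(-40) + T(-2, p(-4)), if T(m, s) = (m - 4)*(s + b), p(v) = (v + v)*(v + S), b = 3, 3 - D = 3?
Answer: -594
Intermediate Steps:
D = 0 (D = 3 - 1*3 = 3 - 3 = 0)
S = -8 (S = -8 + 0 = -8)
p(v) = 2*v*(-8 + v) (p(v) = (v + v)*(v - 8) = (2*v)*(-8 + v) = 2*v*(-8 + v))
T(m, s) = (-4 + m)*(3 + s) (T(m, s) = (m - 4)*(s + 3) = (-4 + m)*(3 + s))
l(3)*(-40) + T(-2, p(-4)) = 0*(-40) + (-12 - 8*(-4)*(-8 - 4) + 3*(-2) - 4*(-4)*(-8 - 4)) = 0 + (-12 - 8*(-4)*(-12) - 6 - 4*(-4)*(-12)) = 0 + (-12 - 4*96 - 6 - 2*96) = 0 + (-12 - 384 - 6 - 192) = 0 - 594 = -594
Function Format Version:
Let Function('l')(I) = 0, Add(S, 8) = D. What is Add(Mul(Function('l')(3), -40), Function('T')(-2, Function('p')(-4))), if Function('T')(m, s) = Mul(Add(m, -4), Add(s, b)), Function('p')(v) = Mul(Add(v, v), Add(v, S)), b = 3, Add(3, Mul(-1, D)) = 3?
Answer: -594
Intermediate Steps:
D = 0 (D = Add(3, Mul(-1, 3)) = Add(3, -3) = 0)
S = -8 (S = Add(-8, 0) = -8)
Function('p')(v) = Mul(2, v, Add(-8, v)) (Function('p')(v) = Mul(Add(v, v), Add(v, -8)) = Mul(Mul(2, v), Add(-8, v)) = Mul(2, v, Add(-8, v)))
Function('T')(m, s) = Mul(Add(-4, m), Add(3, s)) (Function('T')(m, s) = Mul(Add(m, -4), Add(s, 3)) = Mul(Add(-4, m), Add(3, s)))
Add(Mul(Function('l')(3), -40), Function('T')(-2, Function('p')(-4))) = Add(Mul(0, -40), Add(-12, Mul(-4, Mul(2, -4, Add(-8, -4))), Mul(3, -2), Mul(-2, Mul(2, -4, Add(-8, -4))))) = Add(0, Add(-12, Mul(-4, Mul(2, -4, -12)), -6, Mul(-2, Mul(2, -4, -12)))) = Add(0, Add(-12, Mul(-4, 96), -6, Mul(-2, 96))) = Add(0, Add(-12, -384, -6, -192)) = Add(0, -594) = -594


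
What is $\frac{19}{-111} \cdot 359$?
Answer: $- \frac{6821}{111} \approx -61.45$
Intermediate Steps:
$\frac{19}{-111} \cdot 359 = 19 \left(- \frac{1}{111}\right) 359 = \left(- \frac{19}{111}\right) 359 = - \frac{6821}{111}$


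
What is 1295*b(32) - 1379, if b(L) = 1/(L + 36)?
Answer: -92477/68 ≈ -1360.0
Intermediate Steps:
b(L) = 1/(36 + L)
1295*b(32) - 1379 = 1295/(36 + 32) - 1379 = 1295/68 - 1379 = -92477/68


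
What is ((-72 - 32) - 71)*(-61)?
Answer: 10675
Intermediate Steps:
((-72 - 32) - 71)*(-61) = (-104 - 71)*(-61) = -175*(-61) = 10675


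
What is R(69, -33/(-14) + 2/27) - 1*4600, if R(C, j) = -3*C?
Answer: -4807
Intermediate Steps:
R(69, -33/(-14) + 2/27) - 1*4600 = -3*69 - 1*4600 = -207 - 4600 = -4807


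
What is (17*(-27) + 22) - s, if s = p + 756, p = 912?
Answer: -2105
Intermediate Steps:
s = 1668 (s = 912 + 756 = 1668)
(17*(-27) + 22) - s = (17*(-27) + 22) - 1*1668 = (-459 + 22) - 1668 = -437 - 1668 = -2105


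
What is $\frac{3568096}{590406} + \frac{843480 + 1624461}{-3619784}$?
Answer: $\frac{818474974087}{152653013736} \approx 5.3617$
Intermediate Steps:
$\frac{3568096}{590406} + \frac{843480 + 1624461}{-3619784} = 3568096 \cdot \frac{1}{590406} + 2467941 \left(- \frac{1}{3619784}\right) = \frac{1784048}{295203} - \frac{352563}{517112} = \frac{818474974087}{152653013736}$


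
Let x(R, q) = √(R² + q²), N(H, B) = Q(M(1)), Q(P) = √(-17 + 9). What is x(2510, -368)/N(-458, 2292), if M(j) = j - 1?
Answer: -I*√3217762/2 ≈ -896.91*I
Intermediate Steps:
M(j) = -1 + j
Q(P) = 2*I*√2 (Q(P) = √(-8) = 2*I*√2)
N(H, B) = 2*I*√2
x(2510, -368)/N(-458, 2292) = √(2510² + (-368)²)/((2*I*√2)) = √(6300100 + 135424)*(-I*√2/4) = √6435524*(-I*√2/4) = (2*√1608881)*(-I*√2/4) = -I*√3217762/2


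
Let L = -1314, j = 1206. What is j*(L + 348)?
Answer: -1164996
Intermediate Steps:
j*(L + 348) = 1206*(-1314 + 348) = 1206*(-966) = -1164996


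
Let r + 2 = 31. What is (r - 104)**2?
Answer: 5625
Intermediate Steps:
r = 29 (r = -2 + 31 = 29)
(r - 104)**2 = (29 - 104)**2 = (-75)**2 = 5625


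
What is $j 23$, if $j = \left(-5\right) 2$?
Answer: $-230$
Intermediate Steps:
$j = -10$
$j 23 = \left(-10\right) 23 = -230$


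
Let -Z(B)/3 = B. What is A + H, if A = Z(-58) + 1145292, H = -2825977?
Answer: -1680511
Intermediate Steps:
Z(B) = -3*B
A = 1145466 (A = -3*(-58) + 1145292 = 174 + 1145292 = 1145466)
A + H = 1145466 - 2825977 = -1680511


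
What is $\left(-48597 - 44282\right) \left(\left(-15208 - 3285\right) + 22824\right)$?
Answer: $-402258949$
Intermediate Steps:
$\left(-48597 - 44282\right) \left(\left(-15208 - 3285\right) + 22824\right) = - 92879 \left(\left(-15208 - 3285\right) + 22824\right) = - 92879 \left(-18493 + 22824\right) = \left(-92879\right) 4331 = -402258949$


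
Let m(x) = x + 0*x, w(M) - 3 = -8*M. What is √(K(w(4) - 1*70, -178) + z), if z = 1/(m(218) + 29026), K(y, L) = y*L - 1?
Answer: 5*√150696825051/14622 ≈ 132.74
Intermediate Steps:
w(M) = 3 - 8*M
m(x) = x (m(x) = x + 0 = x)
K(y, L) = -1 + L*y (K(y, L) = L*y - 1 = -1 + L*y)
z = 1/29244 (z = 1/(218 + 29026) = 1/29244 ≈ 3.4195e-5)
√(K(w(4) - 1*70, -178) + z) = √((-1 - 178*((3 - 8*4) - 1*70)) + 1/29244) = √((-1 - 178*((3 - 32) - 70)) + 1/29244) = √((-1 - 178*(-29 - 70)) + 1/29244) = √((-1 - 178*(-99)) + 1/29244) = √((-1 + 17622) + 1/29244) = √(17621 + 1/29244) = √(515308525/29244) = 5*√150696825051/14622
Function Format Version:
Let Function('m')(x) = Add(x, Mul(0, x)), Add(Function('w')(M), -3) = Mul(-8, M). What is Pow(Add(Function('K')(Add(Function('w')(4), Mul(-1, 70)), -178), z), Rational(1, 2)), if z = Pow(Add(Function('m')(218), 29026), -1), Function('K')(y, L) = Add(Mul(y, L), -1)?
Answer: Mul(Rational(5, 14622), Pow(150696825051, Rational(1, 2))) ≈ 132.74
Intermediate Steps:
Function('w')(M) = Add(3, Mul(-8, M))
Function('m')(x) = x (Function('m')(x) = Add(x, 0) = x)
Function('K')(y, L) = Add(-1, Mul(L, y)) (Function('K')(y, L) = Add(Mul(L, y), -1) = Add(-1, Mul(L, y)))
z = Rational(1, 29244) (z = Pow(Add(218, 29026), -1) = Pow(29244, -1) = Rational(1, 29244) ≈ 3.4195e-5)
Pow(Add(Function('K')(Add(Function('w')(4), Mul(-1, 70)), -178), z), Rational(1, 2)) = Pow(Add(Add(-1, Mul(-178, Add(Add(3, Mul(-8, 4)), Mul(-1, 70)))), Rational(1, 29244)), Rational(1, 2)) = Pow(Add(Add(-1, Mul(-178, Add(Add(3, -32), -70))), Rational(1, 29244)), Rational(1, 2)) = Pow(Add(Add(-1, Mul(-178, Add(-29, -70))), Rational(1, 29244)), Rational(1, 2)) = Pow(Add(Add(-1, Mul(-178, -99)), Rational(1, 29244)), Rational(1, 2)) = Pow(Add(Add(-1, 17622), Rational(1, 29244)), Rational(1, 2)) = Pow(Add(17621, Rational(1, 29244)), Rational(1, 2)) = Pow(Rational(515308525, 29244), Rational(1, 2)) = Mul(Rational(5, 14622), Pow(150696825051, Rational(1, 2)))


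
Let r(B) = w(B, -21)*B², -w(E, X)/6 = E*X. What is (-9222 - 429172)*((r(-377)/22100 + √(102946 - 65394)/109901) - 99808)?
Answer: 75514787554151/425 - 159416*√2347/9991 ≈ 1.7768e+11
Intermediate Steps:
w(E, X) = -6*E*X
r(B) = 126*B³ (r(B) = (-6*B*(-21))*B² = (126*B)*B² = 126*B³)
(-9222 - 429172)*((r(-377)/22100 + √(102946 - 65394)/109901) - 99808) = (-9222 - 429172)*(((126*(-377)³)/22100 + √(102946 - 65394)/109901) - 99808) = -438394*(((126*(-53582633))*(1/22100) + √37552*(1/109901)) - 99808) = -438394*((-6751411758*1/22100 + (4*√2347)*(1/109901)) - 99808) = -438394*((-259669683/850 + 4*√2347/109901) - 99808) = -438394*(-344506483/850 + 4*√2347/109901) = 75514787554151/425 - 159416*√2347/9991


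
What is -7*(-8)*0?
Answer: 0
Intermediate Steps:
-7*(-8)*0 = 56*0 = 0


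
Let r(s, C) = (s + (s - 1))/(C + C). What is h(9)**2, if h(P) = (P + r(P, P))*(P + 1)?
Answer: 801025/81 ≈ 9889.2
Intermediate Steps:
r(s, C) = (-1 + 2*s)/(2*C) (r(s, C) = (s + (-1 + s))/((2*C)) = (-1 + 2*s)*(1/(2*C)) = (-1 + 2*s)/(2*C))
h(P) = (1 + P)*(P + (-1/2 + P)/P) (h(P) = (P + (-1/2 + P)/P)*(P + 1) = (P + (-1/2 + P)/P)*(1 + P) = (1 + P)*(P + (-1/2 + P)/P))
h(9)**2 = (1/2 + 9**2 + 2*9 - 1/2/9)**2 = (1/2 + 81 + 18 - 1/2*1/9)**2 = (1/2 + 81 + 18 - 1/18)**2 = (895/9)**2 = 801025/81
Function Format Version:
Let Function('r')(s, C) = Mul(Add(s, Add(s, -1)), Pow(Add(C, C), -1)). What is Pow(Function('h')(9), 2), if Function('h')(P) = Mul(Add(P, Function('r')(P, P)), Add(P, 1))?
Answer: Rational(801025, 81) ≈ 9889.2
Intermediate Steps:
Function('r')(s, C) = Mul(Rational(1, 2), Pow(C, -1), Add(-1, Mul(2, s))) (Function('r')(s, C) = Mul(Add(s, Add(-1, s)), Pow(Mul(2, C), -1)) = Mul(Add(-1, Mul(2, s)), Mul(Rational(1, 2), Pow(C, -1))) = Mul(Rational(1, 2), Pow(C, -1), Add(-1, Mul(2, s))))
Function('h')(P) = Mul(Add(1, P), Add(P, Mul(Pow(P, -1), Add(Rational(-1, 2), P)))) (Function('h')(P) = Mul(Add(P, Mul(Pow(P, -1), Add(Rational(-1, 2), P))), Add(P, 1)) = Mul(Add(P, Mul(Pow(P, -1), Add(Rational(-1, 2), P))), Add(1, P)) = Mul(Add(1, P), Add(P, Mul(Pow(P, -1), Add(Rational(-1, 2), P)))))
Pow(Function('h')(9), 2) = Pow(Add(Rational(1, 2), Pow(9, 2), Mul(2, 9), Mul(Rational(-1, 2), Pow(9, -1))), 2) = Pow(Add(Rational(1, 2), 81, 18, Mul(Rational(-1, 2), Rational(1, 9))), 2) = Pow(Add(Rational(1, 2), 81, 18, Rational(-1, 18)), 2) = Pow(Rational(895, 9), 2) = Rational(801025, 81)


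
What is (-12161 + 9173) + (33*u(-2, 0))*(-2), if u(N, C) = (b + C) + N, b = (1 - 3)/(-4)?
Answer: -2889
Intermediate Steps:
b = ½ (b = -2*(-¼) = ½ ≈ 0.50000)
u(N, C) = ½ + C + N (u(N, C) = (½ + C) + N = ½ + C + N)
(-12161 + 9173) + (33*u(-2, 0))*(-2) = (-12161 + 9173) + (33*(½ + 0 - 2))*(-2) = -2988 + (33*(-3/2))*(-2) = -2988 - 99/2*(-2) = -2988 + 99 = -2889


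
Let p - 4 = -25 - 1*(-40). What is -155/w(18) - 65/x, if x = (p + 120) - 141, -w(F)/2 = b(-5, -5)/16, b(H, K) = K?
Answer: -431/2 ≈ -215.50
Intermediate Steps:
p = 19 (p = 4 + (-25 - 1*(-40)) = 4 + (-25 + 40) = 4 + 15 = 19)
w(F) = 5/8 (w(F) = -(-10)/16 = -2*(-5/16) = 5/8)
x = -2 (x = (19 + 120) - 141 = 139 - 141 = -2)
-155/w(18) - 65/x = -155/5/8 - 65/(-2) = -155*8/5 - 65*(-1/2) = -248 + 65/2 = -431/2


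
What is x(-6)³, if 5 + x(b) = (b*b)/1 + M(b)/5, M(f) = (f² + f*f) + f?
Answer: 10793861/125 ≈ 86351.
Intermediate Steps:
M(f) = f + 2*f² (M(f) = (f² + f²) + f = 2*f² + f = f + 2*f²)
x(b) = -5 + b² + b*(1 + 2*b)/5 (x(b) = -5 + ((b*b)/1 + (b*(1 + 2*b))/5) = -5 + (b²*1 + (b*(1 + 2*b))*(⅕)) = -5 + (b² + b*(1 + 2*b)/5) = -5 + b² + b*(1 + 2*b)/5)
x(-6)³ = (-5 + (⅕)*(-6) + (7/5)*(-6)²)³ = (-5 - 6/5 + (7/5)*36)³ = (-5 - 6/5 + 252/5)³ = (221/5)³ = 10793861/125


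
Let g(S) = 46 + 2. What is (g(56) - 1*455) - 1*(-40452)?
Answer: 40045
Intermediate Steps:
g(S) = 48
(g(56) - 1*455) - 1*(-40452) = (48 - 1*455) - 1*(-40452) = (48 - 455) + 40452 = -407 + 40452 = 40045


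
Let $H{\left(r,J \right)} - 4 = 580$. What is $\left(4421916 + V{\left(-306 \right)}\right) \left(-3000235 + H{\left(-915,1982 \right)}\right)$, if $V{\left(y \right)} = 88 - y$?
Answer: $-13265386613810$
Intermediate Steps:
$H{\left(r,J \right)} = 584$ ($H{\left(r,J \right)} = 4 + 580 = 584$)
$\left(4421916 + V{\left(-306 \right)}\right) \left(-3000235 + H{\left(-915,1982 \right)}\right) = \left(4421916 + \left(88 - -306\right)\right) \left(-3000235 + 584\right) = \left(4421916 + \left(88 + 306\right)\right) \left(-2999651\right) = \left(4421916 + 394\right) \left(-2999651\right) = 4422310 \left(-2999651\right) = -13265386613810$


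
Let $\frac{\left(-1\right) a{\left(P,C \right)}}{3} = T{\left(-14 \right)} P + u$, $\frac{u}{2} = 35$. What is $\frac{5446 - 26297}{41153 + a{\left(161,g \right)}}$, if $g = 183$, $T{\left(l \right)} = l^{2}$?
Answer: $\frac{20851}{53725} \approx 0.38811$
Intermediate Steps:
$u = 70$ ($u = 2 \cdot 35 = 70$)
$a{\left(P,C \right)} = -210 - 588 P$ ($a{\left(P,C \right)} = - 3 \left(\left(-14\right)^{2} P + 70\right) = - 3 \left(196 P + 70\right) = - 3 \left(70 + 196 P\right) = -210 - 588 P$)
$\frac{5446 - 26297}{41153 + a{\left(161,g \right)}} = \frac{5446 - 26297}{41153 - 94878} = - \frac{20851}{41153 - 94878} = - \frac{20851}{-53725} = \left(-20851\right) \left(- \frac{1}{53725}\right) = \frac{20851}{53725}$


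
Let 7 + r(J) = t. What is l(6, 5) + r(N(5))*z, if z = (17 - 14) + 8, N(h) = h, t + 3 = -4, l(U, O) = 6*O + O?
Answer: -119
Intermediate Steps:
l(U, O) = 7*O
t = -7 (t = -3 - 4 = -7)
r(J) = -14 (r(J) = -7 - 7 = -14)
z = 11 (z = 3 + 8 = 11)
l(6, 5) + r(N(5))*z = 7*5 - 14*11 = 35 - 154 = -119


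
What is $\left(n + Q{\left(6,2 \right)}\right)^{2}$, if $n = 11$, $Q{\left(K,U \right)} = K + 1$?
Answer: $324$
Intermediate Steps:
$Q{\left(K,U \right)} = 1 + K$
$\left(n + Q{\left(6,2 \right)}\right)^{2} = \left(11 + \left(1 + 6\right)\right)^{2} = \left(11 + 7\right)^{2} = 18^{2} = 324$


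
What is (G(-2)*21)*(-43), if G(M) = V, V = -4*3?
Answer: 10836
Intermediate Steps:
V = -12
G(M) = -12
(G(-2)*21)*(-43) = -12*21*(-43) = -252*(-43) = 10836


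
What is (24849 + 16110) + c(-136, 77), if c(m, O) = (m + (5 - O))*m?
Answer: 69247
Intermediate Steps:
c(m, O) = m*(5 + m - O) (c(m, O) = (5 + m - O)*m = m*(5 + m - O))
(24849 + 16110) + c(-136, 77) = (24849 + 16110) - 136*(5 - 136 - 1*77) = 40959 - 136*(5 - 136 - 77) = 40959 - 136*(-208) = 40959 + 28288 = 69247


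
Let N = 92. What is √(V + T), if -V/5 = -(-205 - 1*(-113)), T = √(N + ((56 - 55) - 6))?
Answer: √(-460 + √87) ≈ 21.229*I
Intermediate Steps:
T = √87 (T = √(92 + ((56 - 55) - 6)) = √(92 + (1 - 6)) = √(92 - 5) = √87 ≈ 9.3274)
V = -460 (V = -(-5)*(-205 - 1*(-113)) = -(-5)*(-205 + 113) = -(-5)*(-92) = -5*92 = -460)
√(V + T) = √(-460 + √87)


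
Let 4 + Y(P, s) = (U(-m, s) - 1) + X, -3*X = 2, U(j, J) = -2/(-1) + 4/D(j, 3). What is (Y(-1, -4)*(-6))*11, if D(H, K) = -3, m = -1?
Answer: 330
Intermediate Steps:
U(j, J) = ⅔ (U(j, J) = -2/(-1) + 4/(-3) = -2*(-1) + 4*(-⅓) = 2 - 4/3 = ⅔)
X = -⅔ (X = -⅓*2 = -⅔ ≈ -0.66667)
Y(P, s) = -5 (Y(P, s) = -4 + ((⅔ - 1) - ⅔) = -4 + (-⅓ - ⅔) = -4 - 1 = -5)
(Y(-1, -4)*(-6))*11 = -5*(-6)*11 = 30*11 = 330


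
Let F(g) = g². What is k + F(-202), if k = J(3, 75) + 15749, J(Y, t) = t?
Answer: 56628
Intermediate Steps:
k = 15824 (k = 75 + 15749 = 15824)
k + F(-202) = 15824 + (-202)² = 15824 + 40804 = 56628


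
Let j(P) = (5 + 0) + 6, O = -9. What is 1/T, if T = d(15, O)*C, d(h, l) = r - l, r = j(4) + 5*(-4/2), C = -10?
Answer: -1/100 ≈ -0.010000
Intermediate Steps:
j(P) = 11 (j(P) = 5 + 6 = 11)
r = 1 (r = 11 + 5*(-4/2) = 11 + 5*(-4*½) = 11 + 5*(-2) = 11 - 10 = 1)
d(h, l) = 1 - l
T = -100 (T = (1 - 1*(-9))*(-10) = (1 + 9)*(-10) = 10*(-10) = -100)
1/T = 1/(-100) = -1/100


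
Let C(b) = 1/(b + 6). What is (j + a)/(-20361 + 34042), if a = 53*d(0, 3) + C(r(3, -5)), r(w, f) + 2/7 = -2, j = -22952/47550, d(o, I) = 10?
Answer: 327487549/8456910150 ≈ 0.038724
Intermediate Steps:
j = -11476/23775 (j = -22952*1/47550 = -11476/23775 ≈ -0.48269)
r(w, f) = -16/7 (r(w, f) = -2/7 - 2 = -16/7)
C(b) = 1/(6 + b)
a = 13787/26 (a = 53*10 + 1/(6 - 16/7) = 530 + 1/(26/7) = 530 + 7/26 = 13787/26 ≈ 530.27)
(j + a)/(-20361 + 34042) = (-11476/23775 + 13787/26)/(-20361 + 34042) = (327487549/618150)/13681 = (327487549/618150)*(1/13681) = 327487549/8456910150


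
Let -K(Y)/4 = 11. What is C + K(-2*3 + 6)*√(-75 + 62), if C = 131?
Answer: 131 - 44*I*√13 ≈ 131.0 - 158.64*I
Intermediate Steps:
K(Y) = -44 (K(Y) = -4*11 = -44)
C + K(-2*3 + 6)*√(-75 + 62) = 131 - 44*√(-75 + 62) = 131 - 44*I*√13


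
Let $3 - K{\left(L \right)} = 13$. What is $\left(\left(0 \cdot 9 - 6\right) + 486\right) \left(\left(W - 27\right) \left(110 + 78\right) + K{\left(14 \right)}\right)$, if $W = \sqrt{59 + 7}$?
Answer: $-2441280 + 90240 \sqrt{66} \approx -1.7082 \cdot 10^{6}$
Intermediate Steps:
$K{\left(L \right)} = -10$ ($K{\left(L \right)} = 3 - 13 = -10$)
$W = \sqrt{66} \approx 8.124$
$\left(\left(0 \cdot 9 - 6\right) + 486\right) \left(\left(W - 27\right) \left(110 + 78\right) + K{\left(14 \right)}\right) = \left(\left(0 \cdot 9 - 6\right) + 486\right) \left(\left(\sqrt{66} - 27\right) \left(110 + 78\right) - 10\right) = \left(\left(0 - 6\right) + 486\right) \left(\left(-27 + \sqrt{66}\right) 188 - 10\right) = \left(-6 + 486\right) \left(\left(-5076 + 188 \sqrt{66}\right) - 10\right) = 480 \left(-5086 + 188 \sqrt{66}\right) = -2441280 + 90240 \sqrt{66}$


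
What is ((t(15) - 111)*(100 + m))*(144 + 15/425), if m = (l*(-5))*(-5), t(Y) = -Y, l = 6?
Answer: -77130900/17 ≈ -4.5371e+6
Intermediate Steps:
m = 150 (m = (6*(-5))*(-5) = -30*(-5) = 150)
((t(15) - 111)*(100 + m))*(144 + 15/425) = ((-1*15 - 111)*(100 + 150))*(144 + 15/425) = ((-15 - 111)*250)*(144 + 15*(1/425)) = (-126*250)*(144 + 3/85) = -31500*12243/85 = -77130900/17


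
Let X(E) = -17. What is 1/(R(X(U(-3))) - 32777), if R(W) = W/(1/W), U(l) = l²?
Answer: -1/32488 ≈ -3.0781e-5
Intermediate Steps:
R(W) = W² (R(W) = W*W = W²)
1/(R(X(U(-3))) - 32777) = 1/((-17)² - 32777) = 1/(289 - 32777) = 1/(-32488) = -1/32488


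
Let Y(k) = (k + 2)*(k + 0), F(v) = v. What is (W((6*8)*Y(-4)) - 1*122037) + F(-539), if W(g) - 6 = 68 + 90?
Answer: -122412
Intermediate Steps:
Y(k) = k*(2 + k) (Y(k) = (2 + k)*k = k*(2 + k))
W(g) = 164 (W(g) = 6 + (68 + 90) = 6 + 158 = 164)
(W((6*8)*Y(-4)) - 1*122037) + F(-539) = (164 - 1*122037) - 539 = (164 - 122037) - 539 = -121873 - 539 = -122412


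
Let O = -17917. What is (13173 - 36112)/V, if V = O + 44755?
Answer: -3277/3834 ≈ -0.85472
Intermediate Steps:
V = 26838 (V = -17917 + 44755 = 26838)
(13173 - 36112)/V = (13173 - 36112)/26838 = -22939*1/26838 = -3277/3834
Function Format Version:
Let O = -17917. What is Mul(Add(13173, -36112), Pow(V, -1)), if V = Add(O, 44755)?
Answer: Rational(-3277, 3834) ≈ -0.85472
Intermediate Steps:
V = 26838 (V = Add(-17917, 44755) = 26838)
Mul(Add(13173, -36112), Pow(V, -1)) = Mul(Add(13173, -36112), Pow(26838, -1)) = Mul(-22939, Rational(1, 26838)) = Rational(-3277, 3834)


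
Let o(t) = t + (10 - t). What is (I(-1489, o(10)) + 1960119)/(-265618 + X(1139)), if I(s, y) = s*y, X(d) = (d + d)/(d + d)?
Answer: -176839/24147 ≈ -7.3234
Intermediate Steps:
o(t) = 10
X(d) = 1 (X(d) = (2*d)/((2*d)) = (2*d)*(1/(2*d)) = 1)
(I(-1489, o(10)) + 1960119)/(-265618 + X(1139)) = (-1489*10 + 1960119)/(-265618 + 1) = (-14890 + 1960119)/(-265617) = 1945229*(-1/265617) = -176839/24147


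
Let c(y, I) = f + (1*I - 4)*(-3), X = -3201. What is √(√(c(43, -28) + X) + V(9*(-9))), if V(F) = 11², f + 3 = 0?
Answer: √(121 + 2*I*√777) ≈ 11.274 + 2.4724*I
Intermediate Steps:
f = -3 (f = -3 + 0 = -3)
c(y, I) = 9 - 3*I (c(y, I) = -3 + (1*I - 4)*(-3) = -3 + (I - 4)*(-3) = -3 + (-4 + I)*(-3) = -3 + (12 - 3*I) = 9 - 3*I)
V(F) = 121
√(√(c(43, -28) + X) + V(9*(-9))) = √(√((9 - 3*(-28)) - 3201) + 121) = √(√((9 + 84) - 3201) + 121) = √(√(93 - 3201) + 121) = √(√(-3108) + 121) = √(2*I*√777 + 121) = √(121 + 2*I*√777)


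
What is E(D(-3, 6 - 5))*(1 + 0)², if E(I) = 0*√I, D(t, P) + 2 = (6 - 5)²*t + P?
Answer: 0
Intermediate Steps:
D(t, P) = -2 + P + t (D(t, P) = -2 + ((6 - 5)²*t + P) = -2 + (1²*t + P) = -2 + (1*t + P) = -2 + (t + P) = -2 + (P + t) = -2 + P + t)
E(I) = 0
E(D(-3, 6 - 5))*(1 + 0)² = 0*(1 + 0)² = 0*1² = 0*1 = 0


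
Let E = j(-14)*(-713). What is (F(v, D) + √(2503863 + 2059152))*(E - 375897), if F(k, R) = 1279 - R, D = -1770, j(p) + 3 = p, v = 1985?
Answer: -1109153024 - 363776*√4563015 ≈ -1.8862e+9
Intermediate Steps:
j(p) = -3 + p
E = 12121 (E = (-3 - 14)*(-713) = -17*(-713) = 12121)
(F(v, D) + √(2503863 + 2059152))*(E - 375897) = ((1279 - 1*(-1770)) + √(2503863 + 2059152))*(12121 - 375897) = ((1279 + 1770) + √4563015)*(-363776) = (3049 + √4563015)*(-363776) = -1109153024 - 363776*√4563015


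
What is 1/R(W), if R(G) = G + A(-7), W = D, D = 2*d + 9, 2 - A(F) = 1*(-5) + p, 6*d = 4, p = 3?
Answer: 3/43 ≈ 0.069767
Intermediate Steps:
d = ⅔ (d = (⅙)*4 = ⅔ ≈ 0.66667)
A(F) = 4 (A(F) = 2 - (1*(-5) + 3) = 2 - (-5 + 3) = 2 - 1*(-2) = 2 + 2 = 4)
D = 31/3 (D = 2*(⅔) + 9 = 4/3 + 9 = 31/3 ≈ 10.333)
W = 31/3 ≈ 10.333
R(G) = 4 + G (R(G) = G + 4 = 4 + G)
1/R(W) = 1/(4 + 31/3) = 1/(43/3) = 3/43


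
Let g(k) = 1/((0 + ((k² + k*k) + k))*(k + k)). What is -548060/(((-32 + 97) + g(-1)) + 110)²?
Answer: -2192240/121801 ≈ -17.999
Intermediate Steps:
g(k) = 1/(2*k*(k + 2*k²)) (g(k) = 1/((0 + ((k² + k²) + k))*(2*k)) = 1/((0 + (2*k² + k))*(2*k)) = 1/((0 + (k + 2*k²))*(2*k)) = 1/((k + 2*k²)*(2*k)) = 1/(2*k*(k + 2*k²)))
-548060/(((-32 + 97) + g(-1)) + 110)² = -548060/(((-32 + 97) + (½)/((-1)²*(1 + 2*(-1)))) + 110)² = -548060/((65 + (½)*1/(1 - 2)) + 110)² = -548060/((65 + (½)*1/(-1)) + 110)² = -548060/((65 + (½)*1*(-1)) + 110)² = -548060/((65 - ½) + 110)² = -548060/(129/2 + 110)² = -548060/((349/2)²) = -548060/121801/4 = -548060*4/121801 = -2192240/121801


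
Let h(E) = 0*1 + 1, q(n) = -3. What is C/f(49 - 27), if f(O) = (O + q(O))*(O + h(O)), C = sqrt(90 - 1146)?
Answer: 4*I*sqrt(66)/437 ≈ 0.074362*I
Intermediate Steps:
h(E) = 1 (h(E) = 0 + 1 = 1)
C = 4*I*sqrt(66) (C = sqrt(-1056) = 4*I*sqrt(66) ≈ 32.496*I)
f(O) = (1 + O)*(-3 + O) (f(O) = (O - 3)*(O + 1) = (-3 + O)*(1 + O) = (1 + O)*(-3 + O))
C/f(49 - 27) = (4*I*sqrt(66))/(-3 + (49 - 27)**2 - 2*(49 - 27)) = (4*I*sqrt(66))/(-3 + 22**2 - 2*22) = (4*I*sqrt(66))/(-3 + 484 - 44) = (4*I*sqrt(66))/437 = (4*I*sqrt(66))*(1/437) = 4*I*sqrt(66)/437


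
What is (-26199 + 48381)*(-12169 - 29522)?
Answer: -924789762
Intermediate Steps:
(-26199 + 48381)*(-12169 - 29522) = 22182*(-41691) = -924789762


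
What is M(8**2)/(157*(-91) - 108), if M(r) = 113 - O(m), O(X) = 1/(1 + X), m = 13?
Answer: -1581/201530 ≈ -0.0078450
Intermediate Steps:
M(r) = 1581/14 (M(r) = 113 - 1/(1 + 13) = 113 - 1/14 = 1581/14)
M(8**2)/(157*(-91) - 108) = 1581/(14*(157*(-91) - 108)) = 1581/(14*(-14287 - 108)) = (1581/14)/(-14395) = (1581/14)*(-1/14395) = -1581/201530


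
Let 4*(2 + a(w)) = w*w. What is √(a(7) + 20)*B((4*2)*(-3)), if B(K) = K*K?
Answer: 3168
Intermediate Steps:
a(w) = -2 + w²/4 (a(w) = -2 + (w*w)/4 = -2 + w²/4)
B(K) = K²
√(a(7) + 20)*B((4*2)*(-3)) = √((-2 + (¼)*7²) + 20)*((4*2)*(-3))² = √((-2 + (¼)*49) + 20)*(8*(-3))² = √((-2 + 49/4) + 20)*(-24)² = √(41/4 + 20)*576 = √(121/4)*576 = (11/2)*576 = 3168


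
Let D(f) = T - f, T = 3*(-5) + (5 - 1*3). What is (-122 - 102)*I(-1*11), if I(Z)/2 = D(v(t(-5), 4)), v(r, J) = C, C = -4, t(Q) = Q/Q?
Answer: 4032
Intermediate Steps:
t(Q) = 1
T = -13 (T = -15 + (5 - 3) = -15 + 2 = -13)
v(r, J) = -4
D(f) = -13 - f
I(Z) = -18 (I(Z) = 2*(-13 - 1*(-4)) = 2*(-13 + 4) = 2*(-9) = -18)
(-122 - 102)*I(-1*11) = (-122 - 102)*(-18) = -224*(-18) = 4032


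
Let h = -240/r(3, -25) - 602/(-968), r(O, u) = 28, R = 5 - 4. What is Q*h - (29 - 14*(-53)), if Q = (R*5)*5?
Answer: -3285473/3388 ≈ -969.74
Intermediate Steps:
R = 1
h = -26933/3388 (h = -240/28 - 602/(-968) = -240*1/28 - 602*(-1/968) = -60/7 + 301/484 = -26933/3388 ≈ -7.9495)
Q = 25 (Q = (1*5)*5 = 5*5 = 25)
Q*h - (29 - 14*(-53)) = 25*(-26933/3388) - (29 - 14*(-53)) = -673325/3388 - (29 + 742) = -673325/3388 - 1*771 = -673325/3388 - 771 = -3285473/3388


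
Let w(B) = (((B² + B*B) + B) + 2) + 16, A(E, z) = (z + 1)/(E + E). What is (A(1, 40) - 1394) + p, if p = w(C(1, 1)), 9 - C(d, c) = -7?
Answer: -1655/2 ≈ -827.50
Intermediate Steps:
C(d, c) = 16 (C(d, c) = 9 - 1*(-7) = 9 + 7 = 16)
A(E, z) = (1 + z)/(2*E) (A(E, z) = (1 + z)/((2*E)) = (1 + z)*(1/(2*E)) = (1 + z)/(2*E))
w(B) = 18 + B + 2*B² (w(B) = (((B² + B²) + B) + 2) + 16 = ((2*B² + B) + 2) + 16 = ((B + 2*B²) + 2) + 16 = (2 + B + 2*B²) + 16 = 18 + B + 2*B²)
p = 546 (p = 18 + 16 + 2*16² = 18 + 16 + 2*256 = 18 + 16 + 512 = 546)
(A(1, 40) - 1394) + p = ((½)*(1 + 40)/1 - 1394) + 546 = ((½)*1*41 - 1394) + 546 = (41/2 - 1394) + 546 = -2747/2 + 546 = -1655/2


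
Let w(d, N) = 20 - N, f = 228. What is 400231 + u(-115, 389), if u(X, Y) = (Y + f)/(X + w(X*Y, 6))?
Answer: 40422714/101 ≈ 4.0023e+5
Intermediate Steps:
u(X, Y) = (228 + Y)/(14 + X) (u(X, Y) = (Y + 228)/(X + (20 - 1*6)) = (228 + Y)/(X + (20 - 6)) = (228 + Y)/(X + 14) = (228 + Y)/(14 + X))
400231 + u(-115, 389) = 400231 + (228 + 389)/(14 - 115) = 400231 + 617/(-101) = 400231 - 1/101*617 = 400231 - 617/101 = 40422714/101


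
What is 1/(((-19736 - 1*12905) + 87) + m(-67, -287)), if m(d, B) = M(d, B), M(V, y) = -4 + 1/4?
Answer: -4/130231 ≈ -3.0715e-5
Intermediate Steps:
M(V, y) = -15/4 (M(V, y) = -4 + 1/4 = -15/4)
m(d, B) = -15/4
1/(((-19736 - 1*12905) + 87) + m(-67, -287)) = 1/(((-19736 - 1*12905) + 87) - 15/4) = 1/(((-19736 - 12905) + 87) - 15/4) = 1/((-32641 + 87) - 15/4) = 1/(-32554 - 15/4) = 1/(-130231/4) = -4/130231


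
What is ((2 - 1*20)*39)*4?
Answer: -2808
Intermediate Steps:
((2 - 1*20)*39)*4 = ((2 - 20)*39)*4 = -18*39*4 = -702*4 = -2808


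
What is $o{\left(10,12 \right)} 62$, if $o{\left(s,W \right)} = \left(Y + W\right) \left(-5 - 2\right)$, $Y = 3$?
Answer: $-6510$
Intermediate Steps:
$o{\left(s,W \right)} = -21 - 7 W$ ($o{\left(s,W \right)} = \left(3 + W\right) \left(-5 - 2\right) = \left(3 + W\right) \left(-7\right) = -21 - 7 W$)
$o{\left(10,12 \right)} 62 = \left(-21 - 84\right) 62 = \left(-105\right) 62 = -6510$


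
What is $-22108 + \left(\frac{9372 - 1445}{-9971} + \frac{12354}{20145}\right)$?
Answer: $- \frac{1480259167847}{66955265} \approx -22108.0$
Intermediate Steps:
$-22108 + \left(\frac{9372 - 1445}{-9971} + \frac{12354}{20145}\right) = -22108 + \left(7927 \left(- \frac{1}{9971}\right) + 12354 \cdot \frac{1}{20145}\right) = -22108 + \left(- \frac{7927}{9971} + \frac{4118}{6715}\right) = -22108 - \frac{12169227}{66955265} = - \frac{1480259167847}{66955265}$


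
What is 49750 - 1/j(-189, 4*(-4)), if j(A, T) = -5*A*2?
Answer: 94027499/1890 ≈ 49750.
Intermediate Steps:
j(A, T) = -10*A
49750 - 1/j(-189, 4*(-4)) = 49750 - 1/((-10*(-189))) = 49750 - 1/1890 = 94027499/1890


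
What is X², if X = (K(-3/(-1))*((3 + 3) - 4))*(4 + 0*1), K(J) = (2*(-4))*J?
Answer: 36864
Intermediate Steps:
K(J) = -8*J
X = -192 (X = ((-(-24)/(-1))*((3 + 3) - 4))*(4 + 0*1) = ((-(-24)*(-1))*(6 - 4))*(4 + 0) = (-8*3*2)*4 = -24*2*4 = -48*4 = -192)
X² = (-192)² = 36864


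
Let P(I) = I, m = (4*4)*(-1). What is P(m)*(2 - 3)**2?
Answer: -16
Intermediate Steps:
m = -16 (m = 16*(-1) = -16)
P(m)*(2 - 3)**2 = -16*(2 - 3)**2 = -16*(-1)**2 = -16*1 = -16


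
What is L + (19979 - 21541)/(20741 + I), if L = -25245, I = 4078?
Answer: -626557217/24819 ≈ -25245.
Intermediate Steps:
L + (19979 - 21541)/(20741 + I) = -25245 + (19979 - 21541)/(20741 + 4078) = -25245 - 1562/24819 = -626557217/24819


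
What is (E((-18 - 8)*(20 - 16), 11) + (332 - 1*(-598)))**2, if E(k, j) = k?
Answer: 682276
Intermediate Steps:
(E((-18 - 8)*(20 - 16), 11) + (332 - 1*(-598)))**2 = ((-18 - 8)*(20 - 16) + (332 - 1*(-598)))**2 = (-26*4 + (332 + 598))**2 = (-104 + 930)**2 = 826**2 = 682276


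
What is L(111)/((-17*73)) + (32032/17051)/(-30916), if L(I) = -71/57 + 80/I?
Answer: 2449594451/6763186239101 ≈ 0.00036220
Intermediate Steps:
L(I) = -71/57 + 80/I (L(I) = -71*1/57 + 80/I = -71/57 + 80/I)
L(111)/((-17*73)) + (32032/17051)/(-30916) = (-71/57 + 80/111)/((-17*73)) + (32032/17051)/(-30916) = (-71/57 + 80*(1/111))/(-1241) + (32032*(1/17051))*(-1/30916) = (-71/57 + 80/111)*(-1/1241) + (32032/17051)*(-1/30916) = -369/703*(-1/1241) - 8008/131787179 = 369/872423 - 8008/131787179 = 2449594451/6763186239101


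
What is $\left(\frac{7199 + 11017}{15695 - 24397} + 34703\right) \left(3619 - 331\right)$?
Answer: $\frac{496434224760}{4351} \approx 1.141 \cdot 10^{8}$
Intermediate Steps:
$\left(\frac{7199 + 11017}{15695 - 24397} + 34703\right) \left(3619 - 331\right) = \left(\frac{18216}{-8702} + 34703\right) 3288 = \left(18216 \left(- \frac{1}{8702}\right) + 34703\right) 3288 = \left(- \frac{9108}{4351} + 34703\right) 3288 = \frac{150983645}{4351} \cdot 3288 = \frac{496434224760}{4351}$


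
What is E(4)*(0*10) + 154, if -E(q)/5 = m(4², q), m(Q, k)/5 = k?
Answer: 154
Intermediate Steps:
m(Q, k) = 5*k
E(q) = -25*q
E(4)*(0*10) + 154 = (-25*4)*(0*10) + 154 = -100*0 + 154 = 0 + 154 = 154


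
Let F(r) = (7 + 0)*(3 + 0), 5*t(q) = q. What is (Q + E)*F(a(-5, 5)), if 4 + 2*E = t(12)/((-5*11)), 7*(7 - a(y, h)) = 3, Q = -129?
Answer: -756651/275 ≈ -2751.5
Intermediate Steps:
a(y, h) = 46/7 (a(y, h) = 7 - ⅐*3 = 7 - 3/7 = 46/7)
t(q) = q/5
F(r) = 21 (F(r) = 7*3 = 21)
E = -556/275 (E = -2 + (((⅕)*12)/((-5*11)))/2 = -2 + ((12/5)/(-55))/2 = -2 + ((12/5)*(-1/55))/2 = -2 + (½)*(-12/275) = -2 - 6/275 = -556/275 ≈ -2.0218)
(Q + E)*F(a(-5, 5)) = (-129 - 556/275)*21 = -36031/275*21 = -756651/275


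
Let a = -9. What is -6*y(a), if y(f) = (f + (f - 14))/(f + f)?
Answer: -32/3 ≈ -10.667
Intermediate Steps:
y(f) = (-14 + 2*f)/(2*f) (y(f) = (f + (-14 + f))/((2*f)) = (-14 + 2*f)*(1/(2*f)) = (-14 + 2*f)/(2*f))
-6*y(a) = -6*(-7 - 9)/(-9) = -(-2)*(-16)/3 = -6*16/9 = -32/3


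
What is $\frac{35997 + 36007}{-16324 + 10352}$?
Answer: $- \frac{18001}{1493} \approx -12.057$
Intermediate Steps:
$\frac{35997 + 36007}{-16324 + 10352} = \frac{72004}{-5972} = 72004 \left(- \frac{1}{5972}\right) = - \frac{18001}{1493}$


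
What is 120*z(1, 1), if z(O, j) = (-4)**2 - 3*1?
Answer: 1560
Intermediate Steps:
z(O, j) = 13 (z(O, j) = 16 - 3 = 13)
120*z(1, 1) = 120*13 = 1560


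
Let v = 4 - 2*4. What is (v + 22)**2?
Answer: 324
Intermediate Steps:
v = -4 (v = 4 - 8 = -4)
(v + 22)**2 = (-4 + 22)**2 = 18**2 = 324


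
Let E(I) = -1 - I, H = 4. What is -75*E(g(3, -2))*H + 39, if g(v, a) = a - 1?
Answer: -561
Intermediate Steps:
g(v, a) = -1 + a
-75*E(g(3, -2))*H + 39 = -75*(-1 - (-1 - 2))*4 + 39 = -75*(-1 - 1*(-3))*4 + 39 = -75*(-1 + 3)*4 + 39 = -150*4 + 39 = -75*8 + 39 = -600 + 39 = -561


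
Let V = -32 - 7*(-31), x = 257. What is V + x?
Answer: 442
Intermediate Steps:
V = 185 (V = -32 + 217 = 185)
V + x = 185 + 257 = 442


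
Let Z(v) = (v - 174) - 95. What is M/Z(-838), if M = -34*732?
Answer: 8296/369 ≈ 22.482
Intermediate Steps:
M = -24888
Z(v) = -269 + v (Z(v) = (-174 + v) - 95 = -269 + v)
M/Z(-838) = -24888/(-269 - 838) = -24888/(-1107) = -24888*(-1/1107) = 8296/369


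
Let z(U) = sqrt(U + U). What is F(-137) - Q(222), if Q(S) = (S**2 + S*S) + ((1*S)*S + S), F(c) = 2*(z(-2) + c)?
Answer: -148348 + 4*I ≈ -1.4835e+5 + 4.0*I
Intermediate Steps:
z(U) = sqrt(2)*sqrt(U) (z(U) = sqrt(2*U) = sqrt(2)*sqrt(U))
F(c) = 2*c + 4*I (F(c) = 2*(sqrt(2)*sqrt(-2) + c) = 2*(sqrt(2)*(I*sqrt(2)) + c) = 2*(2*I + c) = 2*(c + 2*I) = 2*c + 4*I)
Q(S) = S + 3*S**2 (Q(S) = (S**2 + S**2) + (S*S + S) = 2*S**2 + (S**2 + S) = 2*S**2 + (S + S**2) = S + 3*S**2)
F(-137) - Q(222) = (2*(-137) + 4*I) - 222*(1 + 3*222) = (-274 + 4*I) - 222*(1 + 666) = (-274 + 4*I) - 222*667 = (-274 + 4*I) - 1*148074 = (-274 + 4*I) - 148074 = -148348 + 4*I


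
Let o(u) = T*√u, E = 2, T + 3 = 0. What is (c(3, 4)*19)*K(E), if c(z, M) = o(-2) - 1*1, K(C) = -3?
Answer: 57 + 171*I*√2 ≈ 57.0 + 241.83*I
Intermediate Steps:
T = -3 (T = -3 + 0 = -3)
o(u) = -3*√u
c(z, M) = -1 - 3*I*√2 (c(z, M) = -3*I*√2 - 1*1 = -3*I*√2 - 1 = -1 - 3*I*√2)
(c(3, 4)*19)*K(E) = ((-1 - 3*I*√2)*19)*(-3) = (-19 - 57*I*√2)*(-3) = 57 + 171*I*√2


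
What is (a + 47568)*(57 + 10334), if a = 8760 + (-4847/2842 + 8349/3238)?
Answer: 1346571236076890/2300599 ≈ 5.8531e+8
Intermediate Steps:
a = 20155255558/2300599 (a = 8760 + (-4847*1/2842 + 8349*(1/3238)) = 8760 + (-4847/2842 + 8349/3238) = 8760 + 2008318/2300599 = 20155255558/2300599 ≈ 8760.9)
(a + 47568)*(57 + 10334) = (20155255558/2300599 + 47568)*(57 + 10334) = (129590148790/2300599)*10391 = 1346571236076890/2300599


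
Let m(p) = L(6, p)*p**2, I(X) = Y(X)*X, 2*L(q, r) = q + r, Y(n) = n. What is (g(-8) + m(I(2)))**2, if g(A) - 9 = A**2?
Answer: 23409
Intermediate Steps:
L(q, r) = q/2 + r/2 (L(q, r) = (q + r)/2 = q/2 + r/2)
I(X) = X**2 (I(X) = X*X = X**2)
m(p) = p**2*(3 + p/2) (m(p) = ((1/2)*6 + p/2)*p**2 = (3 + p/2)*p**2 = p**2*(3 + p/2))
g(A) = 9 + A**2
(g(-8) + m(I(2)))**2 = ((9 + (-8)**2) + (2**2)**2*(6 + 2**2)/2)**2 = ((9 + 64) + (1/2)*4**2*(6 + 4))**2 = (73 + (1/2)*16*10)**2 = (73 + 80)**2 = 153**2 = 23409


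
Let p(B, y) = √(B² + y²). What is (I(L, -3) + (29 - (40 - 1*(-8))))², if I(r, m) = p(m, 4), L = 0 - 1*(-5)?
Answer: 196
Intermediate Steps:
L = 5 (L = 0 + 5 = 5)
I(r, m) = √(16 + m²) (I(r, m) = √(m² + 4²) = √(m² + 16) = √(16 + m²))
(I(L, -3) + (29 - (40 - 1*(-8))))² = (√(16 + (-3)²) + (29 - (40 - 1*(-8))))² = (√(16 + 9) + (29 - (40 + 8)))² = (√25 + (29 - 1*48))² = (5 + (29 - 48))² = (5 - 19)² = (-14)² = 196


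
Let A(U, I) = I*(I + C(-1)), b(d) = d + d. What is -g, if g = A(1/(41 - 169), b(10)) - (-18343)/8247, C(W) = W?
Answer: -3152203/8247 ≈ -382.22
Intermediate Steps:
b(d) = 2*d
A(U, I) = I*(-1 + I) (A(U, I) = I*(I - 1) = I*(-1 + I))
g = 3152203/8247 (g = (2*10)*(-1 + 2*10) - (-18343)/8247 = 20*(-1 + 20) - (-18343)/8247 = 20*19 - 1*(-18343/8247) = 380 + 18343/8247 = 3152203/8247 ≈ 382.22)
-g = -1*3152203/8247 = -3152203/8247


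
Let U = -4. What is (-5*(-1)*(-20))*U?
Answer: 400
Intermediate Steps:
(-5*(-1)*(-20))*U = (-5*(-1)*(-20))*(-4) = (5*(-20))*(-4) = -100*(-4) = 400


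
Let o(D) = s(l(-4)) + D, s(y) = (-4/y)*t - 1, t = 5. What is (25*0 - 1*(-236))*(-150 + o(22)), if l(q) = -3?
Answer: -86612/3 ≈ -28871.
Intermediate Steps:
s(y) = -1 - 20/y (s(y) = -4/y*5 - 1 = -20/y - 1 = -1 - 20/y)
o(D) = 17/3 + D (o(D) = (-20 - 1*(-3))/(-3) + D = -(-20 + 3)/3 + D = -1/3*(-17) + D = 17/3 + D)
(25*0 - 1*(-236))*(-150 + o(22)) = (25*0 - 1*(-236))*(-150 + (17/3 + 22)) = (0 + 236)*(-150 + 83/3) = 236*(-367/3) = -86612/3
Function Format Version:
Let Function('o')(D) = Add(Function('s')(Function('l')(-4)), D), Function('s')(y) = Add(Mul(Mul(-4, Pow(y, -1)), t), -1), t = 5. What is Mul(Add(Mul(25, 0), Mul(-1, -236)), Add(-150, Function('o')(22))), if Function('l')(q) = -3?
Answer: Rational(-86612, 3) ≈ -28871.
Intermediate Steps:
Function('s')(y) = Add(-1, Mul(-20, Pow(y, -1))) (Function('s')(y) = Add(Mul(Mul(-4, Pow(y, -1)), 5), -1) = Add(Mul(-20, Pow(y, -1)), -1) = Add(-1, Mul(-20, Pow(y, -1))))
Function('o')(D) = Add(Rational(17, 3), D) (Function('o')(D) = Add(Mul(Pow(-3, -1), Add(-20, Mul(-1, -3))), D) = Add(Mul(Rational(-1, 3), Add(-20, 3)), D) = Add(Mul(Rational(-1, 3), -17), D) = Add(Rational(17, 3), D))
Mul(Add(Mul(25, 0), Mul(-1, -236)), Add(-150, Function('o')(22))) = Mul(Add(Mul(25, 0), Mul(-1, -236)), Add(-150, Add(Rational(17, 3), 22))) = Mul(Add(0, 236), Add(-150, Rational(83, 3))) = Mul(236, Rational(-367, 3)) = Rational(-86612, 3)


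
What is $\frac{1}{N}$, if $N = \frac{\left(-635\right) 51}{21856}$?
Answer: $- \frac{21856}{32385} \approx -0.67488$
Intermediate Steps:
$N = - \frac{32385}{21856}$ ($N = \left(-32385\right) \frac{1}{21856} = - \frac{32385}{21856} \approx -1.4817$)
$\frac{1}{N} = \frac{1}{- \frac{32385}{21856}} = - \frac{21856}{32385}$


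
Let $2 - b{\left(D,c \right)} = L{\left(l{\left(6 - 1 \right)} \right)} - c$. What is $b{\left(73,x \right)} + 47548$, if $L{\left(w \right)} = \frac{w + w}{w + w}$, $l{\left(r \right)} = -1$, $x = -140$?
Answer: $47409$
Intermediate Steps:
$L{\left(w \right)} = 1$ ($L{\left(w \right)} = \frac{2 w}{2 w} = 2 w \frac{1}{2 w} = 1$)
$b{\left(D,c \right)} = 1 + c$ ($b{\left(D,c \right)} = 2 - \left(1 - c\right) = 2 + \left(-1 + c\right) = 1 + c$)
$b{\left(73,x \right)} + 47548 = \left(1 - 140\right) + 47548 = -139 + 47548 = 47409$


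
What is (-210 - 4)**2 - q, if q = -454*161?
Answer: 118890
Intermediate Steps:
q = -73094
(-210 - 4)**2 - q = (-210 - 4)**2 - 1*(-73094) = (-214)**2 + 73094 = 45796 + 73094 = 118890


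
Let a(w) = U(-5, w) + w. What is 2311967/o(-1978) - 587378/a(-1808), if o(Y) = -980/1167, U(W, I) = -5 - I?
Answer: -52713049/20 ≈ -2.6357e+6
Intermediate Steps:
a(w) = -5 (a(w) = (-5 - w) + w = -5)
o(Y) = -980/1167 (o(Y) = -980*1/1167 = -980/1167)
2311967/o(-1978) - 587378/a(-1808) = 2311967/(-980/1167) - 587378/(-5) = 2311967*(-1167/980) - 587378*(-⅕) = -55062561/20 + 587378/5 = -52713049/20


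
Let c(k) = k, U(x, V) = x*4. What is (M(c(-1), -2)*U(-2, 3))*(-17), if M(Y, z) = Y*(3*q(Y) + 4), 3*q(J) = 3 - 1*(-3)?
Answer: -1360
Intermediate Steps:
q(J) = 2 (q(J) = (3 - 1*(-3))/3 = (3 + 3)/3 = (1/3)*6 = 2)
U(x, V) = 4*x
M(Y, z) = 10*Y (M(Y, z) = Y*(3*2 + 4) = Y*(6 + 4) = Y*10 = 10*Y)
(M(c(-1), -2)*U(-2, 3))*(-17) = ((10*(-1))*(4*(-2)))*(-17) = -10*(-8)*(-17) = 80*(-17) = -1360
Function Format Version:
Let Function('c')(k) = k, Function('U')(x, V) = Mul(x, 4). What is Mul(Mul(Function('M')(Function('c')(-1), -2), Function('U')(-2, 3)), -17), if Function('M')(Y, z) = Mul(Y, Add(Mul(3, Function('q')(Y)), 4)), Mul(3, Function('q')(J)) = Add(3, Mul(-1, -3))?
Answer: -1360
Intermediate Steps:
Function('q')(J) = 2 (Function('q')(J) = Mul(Rational(1, 3), Add(3, Mul(-1, -3))) = Mul(Rational(1, 3), Add(3, 3)) = Mul(Rational(1, 3), 6) = 2)
Function('U')(x, V) = Mul(4, x)
Function('M')(Y, z) = Mul(10, Y) (Function('M')(Y, z) = Mul(Y, Add(Mul(3, 2), 4)) = Mul(Y, Add(6, 4)) = Mul(Y, 10) = Mul(10, Y))
Mul(Mul(Function('M')(Function('c')(-1), -2), Function('U')(-2, 3)), -17) = Mul(Mul(Mul(10, -1), Mul(4, -2)), -17) = Mul(Mul(-10, -8), -17) = Mul(80, -17) = -1360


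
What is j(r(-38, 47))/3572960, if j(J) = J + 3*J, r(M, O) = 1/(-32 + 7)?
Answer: -1/22331000 ≈ -4.4781e-8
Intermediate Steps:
r(M, O) = -1/25 (r(M, O) = 1/(-25) = -1/25)
j(J) = 4*J
j(r(-38, 47))/3572960 = (4*(-1/25))/3572960 = -4/25*1/3572960 = -1/22331000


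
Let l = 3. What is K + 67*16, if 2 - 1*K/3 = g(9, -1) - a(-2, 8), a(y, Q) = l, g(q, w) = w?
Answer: 1090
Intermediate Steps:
a(y, Q) = 3
K = 18 (K = 6 - 3*(-1 - 1*3) = 6 - 3*(-1 - 3) = 6 - 3*(-4) = 6 + 12 = 18)
K + 67*16 = 18 + 67*16 = 18 + 1072 = 1090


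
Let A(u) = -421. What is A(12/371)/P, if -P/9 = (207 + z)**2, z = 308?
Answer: 421/2387025 ≈ 0.00017637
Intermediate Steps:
P = -2387025 (P = -9*(207 + 308)**2 = -9*515**2 = -9*265225 = -2387025)
A(12/371)/P = -421/(-2387025) = -421*(-1/2387025) = 421/2387025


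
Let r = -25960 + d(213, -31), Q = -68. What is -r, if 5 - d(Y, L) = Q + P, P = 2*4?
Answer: 25895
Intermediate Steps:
P = 8
d(Y, L) = 65 (d(Y, L) = 5 - (-68 + 8) = 5 - 1*(-60) = 5 + 60 = 65)
r = -25895 (r = -25960 + 65 = -25895)
-r = -1*(-25895) = 25895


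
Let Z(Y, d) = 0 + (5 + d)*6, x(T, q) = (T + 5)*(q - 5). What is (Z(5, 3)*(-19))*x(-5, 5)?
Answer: 0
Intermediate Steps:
x(T, q) = (-5 + q)*(5 + T) (x(T, q) = (5 + T)*(-5 + q) = (-5 + q)*(5 + T))
Z(Y, d) = 30 + 6*d (Z(Y, d) = 0 + (30 + 6*d) = 30 + 6*d)
(Z(5, 3)*(-19))*x(-5, 5) = ((30 + 6*3)*(-19))*(-25 - 5*(-5) + 5*5 - 5*5) = ((30 + 18)*(-19))*(-25 + 25 + 25 - 25) = (48*(-19))*0 = -912*0 = 0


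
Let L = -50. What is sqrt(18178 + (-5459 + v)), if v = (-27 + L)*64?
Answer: 7*sqrt(159) ≈ 88.267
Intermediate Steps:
v = -4928 (v = (-27 - 50)*64 = -77*64 = -4928)
sqrt(18178 + (-5459 + v)) = sqrt(18178 + (-5459 - 4928)) = sqrt(18178 - 10387) = sqrt(7791) = 7*sqrt(159)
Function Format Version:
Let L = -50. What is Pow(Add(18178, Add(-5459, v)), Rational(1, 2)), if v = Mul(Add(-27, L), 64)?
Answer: Mul(7, Pow(159, Rational(1, 2))) ≈ 88.267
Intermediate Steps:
v = -4928 (v = Mul(Add(-27, -50), 64) = Mul(-77, 64) = -4928)
Pow(Add(18178, Add(-5459, v)), Rational(1, 2)) = Pow(Add(18178, Add(-5459, -4928)), Rational(1, 2)) = Pow(Add(18178, -10387), Rational(1, 2)) = Pow(7791, Rational(1, 2)) = Mul(7, Pow(159, Rational(1, 2)))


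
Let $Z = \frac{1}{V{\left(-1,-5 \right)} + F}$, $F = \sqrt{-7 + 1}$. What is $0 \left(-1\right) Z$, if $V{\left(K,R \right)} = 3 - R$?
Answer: $0$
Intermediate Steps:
$F = i \sqrt{6}$ ($F = \sqrt{-6} = i \sqrt{6} \approx 2.4495 i$)
$Z = \frac{1}{8 + i \sqrt{6}}$ ($Z = \frac{1}{\left(3 - -5\right) + i \sqrt{6}} = \frac{1}{\left(3 + 5\right) + i \sqrt{6}} = \frac{1}{8 + i \sqrt{6}} \approx 0.11429 - 0.034993 i$)
$0 \left(-1\right) Z = 0 \left(-1\right) \left(\frac{4}{35} - \frac{i \sqrt{6}}{70}\right) = 0 \left(\frac{4}{35} - \frac{i \sqrt{6}}{70}\right) = 0$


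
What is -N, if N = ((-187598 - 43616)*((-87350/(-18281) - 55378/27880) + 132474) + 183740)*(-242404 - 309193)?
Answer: -2152811212230603217574029/127418570 ≈ -1.6896e+16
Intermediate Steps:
N = 2152811212230603217574029/127418570 (N = (-231214*((-87350*(-1/18281) - 55378*1/27880) + 132474) + 183740)*(-551597) = (-231214*((87350/18281 - 27689/13940) + 132474) + 183740)*(-551597) = (-231214*(711476391/254837140 + 132474) + 183740)*(-551597) = (-231214*33760006760751/254837140 + 183740)*(-551597) = (-3902893101590140857/127418570 + 183740)*(-551597) = -3902869689702089057/127418570*(-551597) = 2152811212230603217574029/127418570 ≈ 1.6896e+16)
-N = -1*2152811212230603217574029/127418570 = -2152811212230603217574029/127418570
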